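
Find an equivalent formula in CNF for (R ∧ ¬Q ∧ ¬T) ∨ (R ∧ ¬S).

R ∧ (¬Q ∨ ¬S) ∧ (¬T ∨ ¬S)

(R ∧ ¬Q ∧ ¬T) ∨ (R ∧ ¬S)
⇔ (R ∨ R) ∧ (R ∨ ¬S) ∧ (¬Q ∨ R) ∧ (¬Q ∨ ¬S) ∧ (¬T ∨ R) ∧ (¬T ∨ ¬S)   (distribute ∨ over ∧)
⇔ R ∧ (¬Q ∨ ¬S) ∧ (¬T ∨ ¬S)   (simplify)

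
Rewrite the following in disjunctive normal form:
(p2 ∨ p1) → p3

(¬p2 ∧ ¬p1) ∨ p3

(p2 ∨ p1) → p3
≡ ¬(p2 ∨ p1) ∨ p3   (eliminate →)
≡ (¬p2 ∧ ¬p1) ∨ p3   (De Morgan)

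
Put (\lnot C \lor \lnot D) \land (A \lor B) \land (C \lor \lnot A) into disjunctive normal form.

(\lnot C \land B \land \lnot A) \lor (\lnot D \land A \land C) \lor (\lnot D \land B \land C) \lor (\lnot D \land B \land \lnot A)

(\lnot C \lor \lnot D) \land (A \lor B) \land (C \lor \lnot A)
≡ (\lnot C \land A \land C) \lor (\lnot C \land A \land \lnot A) \lor (\lnot C \land B \land C) \lor (\lnot C \land B \land \lnot A) \lor (\lnot D \land A \land C) \lor (\lnot D \land A \land \lnot A) \lor (\lnot D \land B \land C) \lor (\lnot D \land B \land \lnot A)
≡ (\lnot C \land B \land \lnot A) \lor (\lnot D \land A \land C) \lor (\lnot D \land B \land C) \lor (\lnot D \land B \land \lnot A)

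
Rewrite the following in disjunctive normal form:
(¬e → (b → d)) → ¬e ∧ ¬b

(¬e → (b → d)) → ¬e ∧ ¬b
⇔ ¬(¬e → (b → d)) ∨ ¬e ∧ ¬b   (eliminate →)
⇔ ¬(¬¬e ∨ (b → d)) ∨ ¬e ∧ ¬b   (eliminate →)
⇔ ¬(¬¬e ∨ ¬b ∨ d) ∨ ¬e ∧ ¬b   (eliminate →)
⇔ ¬¬¬e ∧ ¬¬b ∧ ¬d ∨ ¬e ∧ ¬b   (De Morgan)
⇔ ¬e ∧ ¬¬b ∧ ¬d ∨ ¬e ∧ ¬b   (double negation)
⇔ ¬e ∧ b ∧ ¬d ∨ ¬e ∧ ¬b   (double negation)

¬e ∧ b ∧ ¬d ∨ ¬e ∧ ¬b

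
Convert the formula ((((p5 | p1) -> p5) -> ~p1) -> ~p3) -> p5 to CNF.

p3 | p5

((((p5 | p1) -> p5) -> ~p1) -> ~p3) -> p5
= ~((((p5 | p1) -> p5) -> ~p1) -> ~p3) | p5   [eliminate ->]
= ~(~(((p5 | p1) -> p5) -> ~p1) | ~p3) | p5   [eliminate ->]
= ~(~(~((p5 | p1) -> p5) | ~p1) | ~p3) | p5   [eliminate ->]
= ~(~(~(~(p5 | p1) | p5) | ~p1) | ~p3) | p5   [eliminate ->]
= (~~(~(~(p5 | p1) | p5) | ~p1) & ~~p3) | p5   [De Morgan]
= ((~(~(p5 | p1) | p5) | ~p1) & ~~p3) | p5   [double negation]
= (((~~(p5 | p1) & ~p5) | ~p1) & ~~p3) | p5   [De Morgan]
= ((((p5 | p1) & ~p5) | ~p1) & ~~p3) | p5   [double negation]
= ((((p5 | p1) & ~p5) | ~p1) & p3) | p5   [double negation]
= (p5 | p1 | ~p1 | p5) & (~p5 | ~p1 | p5) & (p3 | p5)   [distribute | over &]
= p3 | p5   [simplify]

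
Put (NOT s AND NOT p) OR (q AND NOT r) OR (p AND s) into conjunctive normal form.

(NOT s OR q OR p) AND (NOT s OR NOT r OR p) AND (NOT p OR q OR s) AND (NOT p OR NOT r OR s)

(NOT s AND NOT p) OR (q AND NOT r) OR (p AND s)
= (NOT s OR q OR p) AND (NOT s OR q OR s) AND (NOT s OR NOT r OR p) AND (NOT s OR NOT r OR s) AND (NOT p OR q OR p) AND (NOT p OR q OR s) AND (NOT p OR NOT r OR p) AND (NOT p OR NOT r OR s)   (distribute OR over AND)
= (NOT s OR q OR p) AND (NOT s OR NOT r OR p) AND (NOT p OR q OR s) AND (NOT p OR NOT r OR s)   (simplify)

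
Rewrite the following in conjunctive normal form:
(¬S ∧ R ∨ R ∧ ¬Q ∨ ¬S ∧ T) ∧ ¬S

(R ∨ T) ∧ ¬S

(¬S ∧ R ∨ R ∧ ¬Q ∨ ¬S ∧ T) ∧ ¬S
≡ (¬S ∨ R ∨ ¬S) ∧ (¬S ∨ R ∨ T) ∧ (¬S ∨ ¬Q ∨ ¬S) ∧ (¬S ∨ ¬Q ∨ T) ∧ (R ∨ R ∨ ¬S) ∧ (R ∨ R ∨ T) ∧ (R ∨ ¬Q ∨ ¬S) ∧ (R ∨ ¬Q ∨ T) ∧ ¬S   [distribute ∨ over ∧]
≡ (R ∨ T) ∧ ¬S   [simplify]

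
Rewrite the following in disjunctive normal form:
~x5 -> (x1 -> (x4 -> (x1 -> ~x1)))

~x5 -> (x1 -> (x4 -> (x1 -> ~x1)))
≡ ~~x5 | (x1 -> (x4 -> (x1 -> ~x1)))   (eliminate ->)
≡ ~~x5 | ~x1 | (x4 -> (x1 -> ~x1))   (eliminate ->)
≡ ~~x5 | ~x1 | ~x4 | (x1 -> ~x1)   (eliminate ->)
≡ ~~x5 | ~x1 | ~x4 | ~x1 | ~x1   (eliminate ->)
≡ x5 | ~x1 | ~x4 | ~x1 | ~x1   (double negation)
≡ x5 | ~x1 | ~x4   (simplify)

x5 | ~x1 | ~x4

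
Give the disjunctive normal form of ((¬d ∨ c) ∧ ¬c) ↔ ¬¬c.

((¬d ∨ c) ∧ ¬c) ↔ ¬¬c
= (((¬d ∨ c) ∧ ¬c) → ¬¬c) ∧ (¬¬c → ((¬d ∨ c) ∧ ¬c))   — eliminate ↔
= (¬((¬d ∨ c) ∧ ¬c) ∨ ¬¬c) ∧ (¬¬c → ((¬d ∨ c) ∧ ¬c))   — eliminate →
= (¬((¬d ∨ c) ∧ ¬c) ∨ ¬¬c) ∧ (¬¬¬c ∨ ((¬d ∨ c) ∧ ¬c))   — eliminate →
= (¬(¬d ∨ c) ∨ ¬¬c ∨ ¬¬c) ∧ (¬¬¬c ∨ ((¬d ∨ c) ∧ ¬c))   — De Morgan
= ((¬¬d ∧ ¬c) ∨ ¬¬c ∨ ¬¬c) ∧ (¬¬¬c ∨ ((¬d ∨ c) ∧ ¬c))   — De Morgan
= ((d ∧ ¬c) ∨ ¬¬c ∨ ¬¬c) ∧ (¬¬¬c ∨ ((¬d ∨ c) ∧ ¬c))   — double negation
= ((d ∧ ¬c) ∨ c ∨ ¬¬c) ∧ (¬¬¬c ∨ ((¬d ∨ c) ∧ ¬c))   — double negation
= ((d ∧ ¬c) ∨ c ∨ c) ∧ (¬¬¬c ∨ ((¬d ∨ c) ∧ ¬c))   — double negation
= ((d ∧ ¬c) ∨ c ∨ c) ∧ (¬c ∨ ((¬d ∨ c) ∧ ¬c))   — double negation
= (d ∧ ¬c ∧ ¬c) ∨ (d ∧ ¬c ∧ ¬d ∧ ¬c) ∨ (d ∧ ¬c ∧ c ∧ ¬c) ∨ (c ∧ ¬c) ∨ (c ∧ ¬d ∧ ¬c) ∨ (c ∧ c ∧ ¬c) ∨ (c ∧ ¬c) ∨ (c ∧ ¬d ∧ ¬c) ∨ (c ∧ c ∧ ¬c)   — distribute ∧ over ∨
= d ∧ ¬c   — simplify

d ∧ ¬c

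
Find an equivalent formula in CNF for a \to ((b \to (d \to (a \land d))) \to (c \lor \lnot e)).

(\lnot a \lor b \lor c \lor \lnot e) \land (\lnot a \lor d \lor c \lor \lnot e) \land (\lnot a \lor \lnot d \lor c \lor \lnot e)

a \to ((b \to (d \to (a \land d))) \to (c \lor \lnot e))
≡ \lnot a \lor ((b \to (d \to (a \land d))) \to (c \lor \lnot e))   [eliminate \to]
≡ \lnot a \lor \lnot (b \to (d \to (a \land d))) \lor c \lor \lnot e   [eliminate \to]
≡ \lnot a \lor \lnot (\lnot b \lor (d \to (a \land d))) \lor c \lor \lnot e   [eliminate \to]
≡ \lnot a \lor \lnot (\lnot b \lor \lnot d \lor (a \land d)) \lor c \lor \lnot e   [eliminate \to]
≡ \lnot a \lor (\lnot \lnot b \land \lnot \lnot d \land \lnot (a \land d)) \lor c \lor \lnot e   [De Morgan]
≡ \lnot a \lor (b \land \lnot \lnot d \land \lnot (a \land d)) \lor c \lor \lnot e   [double negation]
≡ \lnot a \lor (b \land d \land \lnot (a \land d)) \lor c \lor \lnot e   [double negation]
≡ \lnot a \lor (b \land d \land (\lnot a \lor \lnot d)) \lor c \lor \lnot e   [De Morgan]
≡ (\lnot a \lor b \lor c \lor \lnot e) \land (\lnot a \lor d \lor c \lor \lnot e) \land (\lnot a \lor \lnot a \lor \lnot d \lor c \lor \lnot e)   [distribute \lor over \land]
≡ (\lnot a \lor b \lor c \lor \lnot e) \land (\lnot a \lor d \lor c \lor \lnot e) \land (\lnot a \lor \lnot d \lor c \lor \lnot e)   [simplify]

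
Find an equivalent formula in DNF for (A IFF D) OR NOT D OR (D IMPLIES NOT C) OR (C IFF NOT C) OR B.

(A IFF D) OR NOT D OR (D IMPLIES NOT C) OR (C IFF NOT C) OR B
= ((A IMPLIES D) AND (D IMPLIES A)) OR NOT D OR (D IMPLIES NOT C) OR (C IFF NOT C) OR B   (eliminate IFF)
= ((NOT A OR D) AND (D IMPLIES A)) OR NOT D OR (D IMPLIES NOT C) OR (C IFF NOT C) OR B   (eliminate IMPLIES)
= ((NOT A OR D) AND (NOT D OR A)) OR NOT D OR (D IMPLIES NOT C) OR (C IFF NOT C) OR B   (eliminate IMPLIES)
= ((NOT A OR D) AND (NOT D OR A)) OR NOT D OR NOT D OR NOT C OR (C IFF NOT C) OR B   (eliminate IMPLIES)
= ((NOT A OR D) AND (NOT D OR A)) OR NOT D OR NOT D OR NOT C OR ((C IMPLIES NOT C) AND (NOT C IMPLIES C)) OR B   (eliminate IFF)
= ((NOT A OR D) AND (NOT D OR A)) OR NOT D OR NOT D OR NOT C OR ((NOT C OR NOT C) AND (NOT C IMPLIES C)) OR B   (eliminate IMPLIES)
= ((NOT A OR D) AND (NOT D OR A)) OR NOT D OR NOT D OR NOT C OR ((NOT C OR NOT C) AND (NOT NOT C OR C)) OR B   (eliminate IMPLIES)
= ((NOT A OR D) AND (NOT D OR A)) OR NOT D OR NOT D OR NOT C OR ((NOT C OR NOT C) AND (C OR C)) OR B   (double negation)
= (NOT A AND NOT D) OR (NOT A AND A) OR (D AND NOT D) OR (D AND A) OR NOT D OR NOT D OR NOT C OR (NOT C AND C) OR (NOT C AND C) OR (NOT C AND C) OR (NOT C AND C) OR B   (distribute AND over OR)
= (D AND A) OR NOT D OR NOT C OR B   (simplify)

(D AND A) OR NOT D OR NOT C OR B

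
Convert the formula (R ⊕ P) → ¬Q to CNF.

(¬R ∨ P ∨ ¬Q) ∧ (¬P ∨ R ∨ ¬Q)

(R ⊕ P) → ¬Q
⇔ ¬(R ⊕ P) ∨ ¬Q   [eliminate →]
⇔ ¬((R ∨ P) ∧ ¬(R ∧ P)) ∨ ¬Q   [expand ⊕]
⇔ ¬(R ∨ P) ∨ ¬¬(R ∧ P) ∨ ¬Q   [De Morgan]
⇔ (¬R ∧ ¬P) ∨ ¬¬(R ∧ P) ∨ ¬Q   [De Morgan]
⇔ (¬R ∧ ¬P) ∨ (R ∧ P) ∨ ¬Q   [double negation]
⇔ (¬R ∨ R ∨ ¬Q) ∧ (¬R ∨ P ∨ ¬Q) ∧ (¬P ∨ R ∨ ¬Q) ∧ (¬P ∨ P ∨ ¬Q)   [distribute ∨ over ∧]
⇔ (¬R ∨ P ∨ ¬Q) ∧ (¬P ∨ R ∨ ¬Q)   [simplify]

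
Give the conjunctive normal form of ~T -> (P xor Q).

(T | P | Q) & (T | ~P | ~Q)

~T -> (P xor Q)
≡ ~~T | (P xor Q)   — eliminate ->
≡ ~~T | ((P | Q) & ~(P & Q))   — expand xor
≡ T | ((P | Q) & ~(P & Q))   — double negation
≡ T | ((P | Q) & (~P | ~Q))   — De Morgan
≡ (T | P | Q) & (T | ~P | ~Q)   — distribute | over &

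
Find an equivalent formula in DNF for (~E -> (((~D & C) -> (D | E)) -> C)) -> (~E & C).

(~E & ~C) | (~E & C)

(~E -> (((~D & C) -> (D | E)) -> C)) -> (~E & C)
= ~(~E -> (((~D & C) -> (D | E)) -> C)) | (~E & C)   [eliminate ->]
= ~(~~E | (((~D & C) -> (D | E)) -> C)) | (~E & C)   [eliminate ->]
= ~(~~E | ~((~D & C) -> (D | E)) | C) | (~E & C)   [eliminate ->]
= ~(~~E | ~(~(~D & C) | D | E) | C) | (~E & C)   [eliminate ->]
= (~~~E & ~~(~(~D & C) | D | E) & ~C) | (~E & C)   [De Morgan]
= (~E & ~~(~(~D & C) | D | E) & ~C) | (~E & C)   [double negation]
= (~E & (~(~D & C) | D | E) & ~C) | (~E & C)   [double negation]
= (~E & (~~D | ~C | D | E) & ~C) | (~E & C)   [De Morgan]
= (~E & (D | ~C | D | E) & ~C) | (~E & C)   [double negation]
= (~E & D & ~C) | (~E & ~C & ~C) | (~E & D & ~C) | (~E & E & ~C) | (~E & C)   [distribute & over |]
= (~E & ~C) | (~E & C)   [simplify]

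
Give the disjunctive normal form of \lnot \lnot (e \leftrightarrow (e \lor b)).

(\lnot e \land \lnot b) \lor e

\lnot \lnot (e \leftrightarrow (e \lor b))
≡ \lnot \lnot ((e \to (e \lor b)) \land ((e \lor b) \to e))   [eliminate \leftrightarrow]
≡ \lnot \lnot ((\lnot e \lor e \lor b) \land ((e \lor b) \to e))   [eliminate \to]
≡ \lnot \lnot ((\lnot e \lor e \lor b) \land (\lnot (e \lor b) \lor e))   [eliminate \to]
≡ (\lnot e \lor e \lor b) \land (\lnot (e \lor b) \lor e)   [double negation]
≡ (\lnot e \lor e \lor b) \land ((\lnot e \land \lnot b) \lor e)   [De Morgan]
≡ (\lnot e \land \lnot e \land \lnot b) \lor (\lnot e \land e) \lor (e \land \lnot e \land \lnot b) \lor (e \land e) \lor (b \land \lnot e \land \lnot b) \lor (b \land e)   [distribute \land over \lor]
≡ (\lnot e \land \lnot b) \lor e   [simplify]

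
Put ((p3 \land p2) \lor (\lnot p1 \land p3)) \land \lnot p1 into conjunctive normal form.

((p3 \land p2) \lor (\lnot p1 \land p3)) \land \lnot p1
= (p3 \lor \lnot p1) \land (p3 \lor p3) \land (p2 \lor \lnot p1) \land (p2 \lor p3) \land \lnot p1   (distribute \lor over \land)
= p3 \land \lnot p1   (simplify)

p3 \land \lnot p1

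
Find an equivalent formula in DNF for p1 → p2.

¬p1 ∨ p2

p1 → p2
≡ ¬p1 ∨ p2   [eliminate →]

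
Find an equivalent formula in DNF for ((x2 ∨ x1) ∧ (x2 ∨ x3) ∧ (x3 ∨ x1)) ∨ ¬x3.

((x2 ∨ x1) ∧ (x2 ∨ x3) ∧ (x3 ∨ x1)) ∨ ¬x3
= (x2 ∧ x2 ∧ x3) ∨ (x2 ∧ x2 ∧ x1) ∨ (x2 ∧ x3 ∧ x3) ∨ (x2 ∧ x3 ∧ x1) ∨ (x1 ∧ x2 ∧ x3) ∨ (x1 ∧ x2 ∧ x1) ∨ (x1 ∧ x3 ∧ x3) ∨ (x1 ∧ x3 ∧ x1) ∨ ¬x3   — distribute ∧ over ∨
= (x2 ∧ x3) ∨ (x2 ∧ x1) ∨ (x1 ∧ x3) ∨ ¬x3   — simplify

(x2 ∧ x3) ∨ (x2 ∧ x1) ∨ (x1 ∧ x3) ∨ ¬x3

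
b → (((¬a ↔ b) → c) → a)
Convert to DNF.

b → (((¬a ↔ b) → c) → a)
⇔ ¬b ∨ (((¬a ↔ b) → c) → a)   [eliminate →]
⇔ ¬b ∨ ¬((¬a ↔ b) → c) ∨ a   [eliminate →]
⇔ ¬b ∨ ¬(¬(¬a ↔ b) ∨ c) ∨ a   [eliminate →]
⇔ ¬b ∨ ¬(¬((¬a → b) ∧ (b → ¬a)) ∨ c) ∨ a   [eliminate ↔]
⇔ ¬b ∨ ¬(¬((¬¬a ∨ b) ∧ (b → ¬a)) ∨ c) ∨ a   [eliminate →]
⇔ ¬b ∨ ¬(¬((¬¬a ∨ b) ∧ (¬b ∨ ¬a)) ∨ c) ∨ a   [eliminate →]
⇔ ¬b ∨ ¬¬((¬¬a ∨ b) ∧ (¬b ∨ ¬a)) ∧ ¬c ∨ a   [De Morgan]
⇔ ¬b ∨ (¬¬a ∨ b) ∧ (¬b ∨ ¬a) ∧ ¬c ∨ a   [double negation]
⇔ ¬b ∨ (a ∨ b) ∧ (¬b ∨ ¬a) ∧ ¬c ∨ a   [double negation]
⇔ ¬b ∨ a ∧ ¬b ∧ ¬c ∨ a ∧ ¬a ∧ ¬c ∨ b ∧ ¬b ∧ ¬c ∨ b ∧ ¬a ∧ ¬c ∨ a   [distribute ∧ over ∨]
⇔ ¬b ∨ b ∧ ¬a ∧ ¬c ∨ a   [simplify]

¬b ∨ b ∧ ¬a ∧ ¬c ∨ a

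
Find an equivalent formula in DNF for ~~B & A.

~~B & A
≡ B & A   [double negation]

B & A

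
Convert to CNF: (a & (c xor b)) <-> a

(~a | c | b) & (~a | ~c | ~b)

(a & (c xor b)) <-> a
≡ ((a & (c xor b)) -> a) & (a -> (a & (c xor b)))   [eliminate <->]
≡ (~(a & (c xor b)) | a) & (a -> (a & (c xor b)))   [eliminate ->]
≡ (~(a & (c | b) & ~(c & b)) | a) & (a -> (a & (c xor b)))   [expand xor]
≡ (~(a & (c | b) & ~(c & b)) | a) & (~a | (a & (c xor b)))   [eliminate ->]
≡ (~(a & (c | b) & ~(c & b)) | a) & (~a | (a & (c | b) & ~(c & b)))   [expand xor]
≡ (~a | ~(c | b) | ~~(c & b) | a) & (~a | (a & (c | b) & ~(c & b)))   [De Morgan]
≡ (~a | (~c & ~b) | ~~(c & b) | a) & (~a | (a & (c | b) & ~(c & b)))   [De Morgan]
≡ (~a | (~c & ~b) | (c & b) | a) & (~a | (a & (c | b) & ~(c & b)))   [double negation]
≡ (~a | (~c & ~b) | (c & b) | a) & (~a | (a & (c | b) & (~c | ~b)))   [De Morgan]
≡ (~a | ~c | c | a) & (~a | ~c | b | a) & (~a | ~b | c | a) & (~a | ~b | b | a) & (~a | a) & (~a | c | b) & (~a | ~c | ~b)   [distribute | over &]
≡ (~a | c | b) & (~a | ~c | ~b)   [simplify]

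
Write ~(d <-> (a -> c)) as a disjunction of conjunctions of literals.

(d & a & ~c) | (~a & ~d) | (c & ~d)

~(d <-> (a -> c))
≡ ~((d -> (a -> c)) & ((a -> c) -> d))   — eliminate <->
≡ ~((~d | (a -> c)) & ((a -> c) -> d))   — eliminate ->
≡ ~((~d | ~a | c) & ((a -> c) -> d))   — eliminate ->
≡ ~((~d | ~a | c) & (~(a -> c) | d))   — eliminate ->
≡ ~((~d | ~a | c) & (~(~a | c) | d))   — eliminate ->
≡ ~(~d | ~a | c) | ~(~(~a | c) | d)   — De Morgan
≡ (~~d & ~~a & ~c) | ~(~(~a | c) | d)   — De Morgan
≡ (d & ~~a & ~c) | ~(~(~a | c) | d)   — double negation
≡ (d & a & ~c) | ~(~(~a | c) | d)   — double negation
≡ (d & a & ~c) | (~~(~a | c) & ~d)   — De Morgan
≡ (d & a & ~c) | ((~a | c) & ~d)   — double negation
≡ (d & a & ~c) | (~a & ~d) | (c & ~d)   — distribute & over |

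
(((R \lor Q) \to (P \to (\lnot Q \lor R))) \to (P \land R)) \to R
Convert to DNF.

(((R \lor Q) \to (P \to (\lnot Q \lor R))) \to (P \land R)) \to R
≡ \lnot (((R \lor Q) \to (P \to (\lnot Q \lor R))) \to (P \land R)) \lor R
≡ \lnot (\lnot ((R \lor Q) \to (P \to (\lnot Q \lor R))) \lor (P \land R)) \lor R
≡ \lnot (\lnot (\lnot (R \lor Q) \lor (P \to (\lnot Q \lor R))) \lor (P \land R)) \lor R
≡ \lnot (\lnot (\lnot (R \lor Q) \lor \lnot P \lor \lnot Q \lor R) \lor (P \land R)) \lor R
≡ (\lnot \lnot (\lnot (R \lor Q) \lor \lnot P \lor \lnot Q \lor R) \land \lnot (P \land R)) \lor R
≡ ((\lnot (R \lor Q) \lor \lnot P \lor \lnot Q \lor R) \land \lnot (P \land R)) \lor R
≡ (((\lnot R \land \lnot Q) \lor \lnot P \lor \lnot Q \lor R) \land \lnot (P \land R)) \lor R
≡ (((\lnot R \land \lnot Q) \lor \lnot P \lor \lnot Q \lor R) \land (\lnot P \lor \lnot R)) \lor R
≡ (\lnot R \land \lnot Q \land \lnot P) \lor (\lnot R \land \lnot Q \land \lnot R) \lor (\lnot P \land \lnot P) \lor (\lnot P \land \lnot R) \lor (\lnot Q \land \lnot P) \lor (\lnot Q \land \lnot R) \lor (R \land \lnot P) \lor (R \land \lnot R) \lor R
≡ (\lnot R \land \lnot Q) \lor \lnot P \lor R

(\lnot R \land \lnot Q) \lor \lnot P \lor R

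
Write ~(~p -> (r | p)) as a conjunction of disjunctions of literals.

~p & ~r

~(~p -> (r | p))
≡ ~(~~p | r | p)   (eliminate ->)
≡ ~~~p & ~r & ~p   (De Morgan)
≡ ~p & ~r & ~p   (double negation)
≡ ~p & ~r   (simplify)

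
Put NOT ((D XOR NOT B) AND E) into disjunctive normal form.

(NOT D AND B) OR (NOT B AND D) OR NOT E

NOT ((D XOR NOT B) AND E)
≡ NOT (((D AND NOT NOT B) OR (NOT D AND NOT B)) AND E)   [expand XOR]
≡ NOT ((D AND NOT NOT B) OR (NOT D AND NOT B)) OR NOT E   [De Morgan]
≡ (NOT (D AND NOT NOT B) AND NOT (NOT D AND NOT B)) OR NOT E   [De Morgan]
≡ ((NOT D OR NOT NOT NOT B) AND NOT (NOT D AND NOT B)) OR NOT E   [De Morgan]
≡ ((NOT D OR NOT B) AND NOT (NOT D AND NOT B)) OR NOT E   [double negation]
≡ ((NOT D OR NOT B) AND (NOT NOT D OR NOT NOT B)) OR NOT E   [De Morgan]
≡ ((NOT D OR NOT B) AND (D OR NOT NOT B)) OR NOT E   [double negation]
≡ ((NOT D OR NOT B) AND (D OR B)) OR NOT E   [double negation]
≡ (NOT D AND D) OR (NOT D AND B) OR (NOT B AND D) OR (NOT B AND B) OR NOT E   [distribute AND over OR]
≡ (NOT D AND B) OR (NOT B AND D) OR NOT E   [simplify]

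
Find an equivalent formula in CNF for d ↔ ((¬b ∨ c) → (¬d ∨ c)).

d ↔ ((¬b ∨ c) → (¬d ∨ c))
≡ (d → ((¬b ∨ c) → (¬d ∨ c))) ∧ (((¬b ∨ c) → (¬d ∨ c)) → d)   (eliminate ↔)
≡ (¬d ∨ ((¬b ∨ c) → (¬d ∨ c))) ∧ (((¬b ∨ c) → (¬d ∨ c)) → d)   (eliminate →)
≡ (¬d ∨ ¬(¬b ∨ c) ∨ ¬d ∨ c) ∧ (((¬b ∨ c) → (¬d ∨ c)) → d)   (eliminate →)
≡ (¬d ∨ ¬(¬b ∨ c) ∨ ¬d ∨ c) ∧ (¬((¬b ∨ c) → (¬d ∨ c)) ∨ d)   (eliminate →)
≡ (¬d ∨ ¬(¬b ∨ c) ∨ ¬d ∨ c) ∧ (¬(¬(¬b ∨ c) ∨ ¬d ∨ c) ∨ d)   (eliminate →)
≡ (¬d ∨ (¬¬b ∧ ¬c) ∨ ¬d ∨ c) ∧ (¬(¬(¬b ∨ c) ∨ ¬d ∨ c) ∨ d)   (De Morgan)
≡ (¬d ∨ (b ∧ ¬c) ∨ ¬d ∨ c) ∧ (¬(¬(¬b ∨ c) ∨ ¬d ∨ c) ∨ d)   (double negation)
≡ (¬d ∨ (b ∧ ¬c) ∨ ¬d ∨ c) ∧ ((¬¬(¬b ∨ c) ∧ ¬¬d ∧ ¬c) ∨ d)   (De Morgan)
≡ (¬d ∨ (b ∧ ¬c) ∨ ¬d ∨ c) ∧ (((¬b ∨ c) ∧ ¬¬d ∧ ¬c) ∨ d)   (double negation)
≡ (¬d ∨ (b ∧ ¬c) ∨ ¬d ∨ c) ∧ (((¬b ∨ c) ∧ d ∧ ¬c) ∨ d)   (double negation)
≡ (¬d ∨ b ∨ ¬d ∨ c) ∧ (¬d ∨ ¬c ∨ ¬d ∨ c) ∧ (¬b ∨ c ∨ d) ∧ (d ∨ d) ∧ (¬c ∨ d)   (distribute ∨ over ∧)
≡ (¬d ∨ b ∨ c) ∧ d   (simplify)

(¬d ∨ b ∨ c) ∧ d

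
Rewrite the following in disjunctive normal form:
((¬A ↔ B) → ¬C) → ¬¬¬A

((¬A ↔ B) → ¬C) → ¬¬¬A
≡ ¬((¬A ↔ B) → ¬C) ∨ ¬¬¬A   (eliminate →)
≡ ¬(¬(¬A ↔ B) ∨ ¬C) ∨ ¬¬¬A   (eliminate →)
≡ ¬(¬((¬A → B) ∧ (B → ¬A)) ∨ ¬C) ∨ ¬¬¬A   (eliminate ↔)
≡ ¬(¬((¬¬A ∨ B) ∧ (B → ¬A)) ∨ ¬C) ∨ ¬¬¬A   (eliminate →)
≡ ¬(¬((¬¬A ∨ B) ∧ (¬B ∨ ¬A)) ∨ ¬C) ∨ ¬¬¬A   (eliminate →)
≡ (¬¬((¬¬A ∨ B) ∧ (¬B ∨ ¬A)) ∧ ¬¬C) ∨ ¬¬¬A   (De Morgan)
≡ ((¬¬A ∨ B) ∧ (¬B ∨ ¬A) ∧ ¬¬C) ∨ ¬¬¬A   (double negation)
≡ ((A ∨ B) ∧ (¬B ∨ ¬A) ∧ ¬¬C) ∨ ¬¬¬A   (double negation)
≡ ((A ∨ B) ∧ (¬B ∨ ¬A) ∧ C) ∨ ¬¬¬A   (double negation)
≡ ((A ∨ B) ∧ (¬B ∨ ¬A) ∧ C) ∨ ¬A   (double negation)
≡ (A ∧ ¬B ∧ C) ∨ (A ∧ ¬A ∧ C) ∨ (B ∧ ¬B ∧ C) ∨ (B ∧ ¬A ∧ C) ∨ ¬A   (distribute ∧ over ∨)
≡ (A ∧ ¬B ∧ C) ∨ ¬A   (simplify)

(A ∧ ¬B ∧ C) ∨ ¬A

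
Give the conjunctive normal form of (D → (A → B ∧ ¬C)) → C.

(D → (A → B ∧ ¬C)) → C
= ¬(D → (A → B ∧ ¬C)) ∨ C   — eliminate →
= ¬(¬D ∨ (A → B ∧ ¬C)) ∨ C   — eliminate →
= ¬(¬D ∨ ¬A ∨ B ∧ ¬C) ∨ C   — eliminate →
= ¬¬D ∧ ¬¬A ∧ ¬(B ∧ ¬C) ∨ C   — De Morgan
= D ∧ ¬¬A ∧ ¬(B ∧ ¬C) ∨ C   — double negation
= D ∧ A ∧ ¬(B ∧ ¬C) ∨ C   — double negation
= D ∧ A ∧ (¬B ∨ ¬¬C) ∨ C   — De Morgan
= D ∧ A ∧ (¬B ∨ C) ∨ C   — double negation
= (D ∨ C) ∧ (A ∨ C) ∧ (¬B ∨ C ∨ C)   — distribute ∨ over ∧
= (D ∨ C) ∧ (A ∨ C) ∧ (¬B ∨ C)   — simplify

(D ∨ C) ∧ (A ∨ C) ∧ (¬B ∨ C)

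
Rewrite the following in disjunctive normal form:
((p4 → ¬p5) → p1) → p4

¬p4 ∧ ¬p1 ∨ ¬p5 ∧ ¬p1 ∨ p4

((p4 → ¬p5) → p1) → p4
≡ ¬((p4 → ¬p5) → p1) ∨ p4   [eliminate →]
≡ ¬(¬(p4 → ¬p5) ∨ p1) ∨ p4   [eliminate →]
≡ ¬(¬(¬p4 ∨ ¬p5) ∨ p1) ∨ p4   [eliminate →]
≡ ¬¬(¬p4 ∨ ¬p5) ∧ ¬p1 ∨ p4   [De Morgan]
≡ (¬p4 ∨ ¬p5) ∧ ¬p1 ∨ p4   [double negation]
≡ ¬p4 ∧ ¬p1 ∨ ¬p5 ∧ ¬p1 ∨ p4   [distribute ∧ over ∨]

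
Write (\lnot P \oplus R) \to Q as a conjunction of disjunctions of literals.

(P \lor R \lor Q) \land (\lnot R \lor \lnot P \lor Q)

(\lnot P \oplus R) \to Q
≡ \lnot (\lnot P \oplus R) \lor Q
≡ \lnot ((\lnot P \lor R) \land \lnot (\lnot P \land R)) \lor Q
≡ \lnot (\lnot P \lor R) \lor \lnot \lnot (\lnot P \land R) \lor Q
≡ (\lnot \lnot P \land \lnot R) \lor \lnot \lnot (\lnot P \land R) \lor Q
≡ (P \land \lnot R) \lor \lnot \lnot (\lnot P \land R) \lor Q
≡ (P \land \lnot R) \lor (\lnot P \land R) \lor Q
≡ (P \lor \lnot P \lor Q) \land (P \lor R \lor Q) \land (\lnot R \lor \lnot P \lor Q) \land (\lnot R \lor R \lor Q)
≡ (P \lor R \lor Q) \land (\lnot R \lor \lnot P \lor Q)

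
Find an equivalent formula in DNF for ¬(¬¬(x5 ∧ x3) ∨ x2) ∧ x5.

¬x3 ∧ ¬x2 ∧ x5

¬(¬¬(x5 ∧ x3) ∨ x2) ∧ x5
≡ ¬¬¬(x5 ∧ x3) ∧ ¬x2 ∧ x5   [De Morgan]
≡ ¬(x5 ∧ x3) ∧ ¬x2 ∧ x5   [double negation]
≡ (¬x5 ∨ ¬x3) ∧ ¬x2 ∧ x5   [De Morgan]
≡ (¬x5 ∧ ¬x2 ∧ x5) ∨ (¬x3 ∧ ¬x2 ∧ x5)   [distribute ∧ over ∨]
≡ ¬x3 ∧ ¬x2 ∧ x5   [simplify]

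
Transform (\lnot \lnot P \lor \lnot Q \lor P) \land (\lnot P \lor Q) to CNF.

(\lnot \lnot P \lor \lnot Q \lor P) \land (\lnot P \lor Q)
≡ (P \lor \lnot Q \lor P) \land (\lnot P \lor Q)   (double negation)
≡ (P \lor \lnot Q) \land (\lnot P \lor Q)   (simplify)

(P \lor \lnot Q) \land (\lnot P \lor Q)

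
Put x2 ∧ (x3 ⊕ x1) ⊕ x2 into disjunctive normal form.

x2 ∧ (x3 ⊕ x1) ⊕ x2
⇔ x2 ∧ (x3 ⊕ x1) ∧ ¬x2 ∨ ¬(x2 ∧ (x3 ⊕ x1)) ∧ x2   [expand ⊕]
⇔ x2 ∧ (x3 ∧ ¬x1 ∨ ¬x3 ∧ x1) ∧ ¬x2 ∨ ¬(x2 ∧ (x3 ⊕ x1)) ∧ x2   [expand ⊕]
⇔ x2 ∧ (x3 ∧ ¬x1 ∨ ¬x3 ∧ x1) ∧ ¬x2 ∨ ¬(x2 ∧ (x3 ∧ ¬x1 ∨ ¬x3 ∧ x1)) ∧ x2   [expand ⊕]
⇔ x2 ∧ (x3 ∧ ¬x1 ∨ ¬x3 ∧ x1) ∧ ¬x2 ∨ (¬x2 ∨ ¬(x3 ∧ ¬x1 ∨ ¬x3 ∧ x1)) ∧ x2   [De Morgan]
⇔ x2 ∧ (x3 ∧ ¬x1 ∨ ¬x3 ∧ x1) ∧ ¬x2 ∨ (¬x2 ∨ ¬(x3 ∧ ¬x1) ∧ ¬(¬x3 ∧ x1)) ∧ x2   [De Morgan]
⇔ x2 ∧ (x3 ∧ ¬x1 ∨ ¬x3 ∧ x1) ∧ ¬x2 ∨ (¬x2 ∨ (¬x3 ∨ ¬¬x1) ∧ ¬(¬x3 ∧ x1)) ∧ x2   [De Morgan]
⇔ x2 ∧ (x3 ∧ ¬x1 ∨ ¬x3 ∧ x1) ∧ ¬x2 ∨ (¬x2 ∨ (¬x3 ∨ x1) ∧ ¬(¬x3 ∧ x1)) ∧ x2   [double negation]
⇔ x2 ∧ (x3 ∧ ¬x1 ∨ ¬x3 ∧ x1) ∧ ¬x2 ∨ (¬x2 ∨ (¬x3 ∨ x1) ∧ (¬¬x3 ∨ ¬x1)) ∧ x2   [De Morgan]
⇔ x2 ∧ (x3 ∧ ¬x1 ∨ ¬x3 ∧ x1) ∧ ¬x2 ∨ (¬x2 ∨ (¬x3 ∨ x1) ∧ (x3 ∨ ¬x1)) ∧ x2   [double negation]
⇔ x2 ∧ x3 ∧ ¬x1 ∧ ¬x2 ∨ x2 ∧ ¬x3 ∧ x1 ∧ ¬x2 ∨ ¬x2 ∧ x2 ∨ ¬x3 ∧ x3 ∧ x2 ∨ ¬x3 ∧ ¬x1 ∧ x2 ∨ x1 ∧ x3 ∧ x2 ∨ x1 ∧ ¬x1 ∧ x2   [distribute ∧ over ∨]
⇔ ¬x3 ∧ ¬x1 ∧ x2 ∨ x1 ∧ x3 ∧ x2   [simplify]

¬x3 ∧ ¬x1 ∧ x2 ∨ x1 ∧ x3 ∧ x2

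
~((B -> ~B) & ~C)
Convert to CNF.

B | C

~((B -> ~B) & ~C)
= ~((~B | ~B) & ~C)   (eliminate ->)
= ~(~B | ~B) | ~~C   (De Morgan)
= (~~B & ~~B) | ~~C   (De Morgan)
= (B & ~~B) | ~~C   (double negation)
= (B & B) | ~~C   (double negation)
= (B & B) | C   (double negation)
= (B | C) & (B | C)   (distribute | over &)
= B | C   (simplify)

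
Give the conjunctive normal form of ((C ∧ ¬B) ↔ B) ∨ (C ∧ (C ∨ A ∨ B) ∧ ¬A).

((C ∧ ¬B) ↔ B) ∨ (C ∧ (C ∨ A ∨ B) ∧ ¬A)
≡ (((C ∧ ¬B) → B) ∧ (B → (C ∧ ¬B))) ∨ (C ∧ (C ∨ A ∨ B) ∧ ¬A)
≡ ((¬(C ∧ ¬B) ∨ B) ∧ (B → (C ∧ ¬B))) ∨ (C ∧ (C ∨ A ∨ B) ∧ ¬A)
≡ ((¬(C ∧ ¬B) ∨ B) ∧ (¬B ∨ (C ∧ ¬B))) ∨ (C ∧ (C ∨ A ∨ B) ∧ ¬A)
≡ ((¬C ∨ ¬¬B ∨ B) ∧ (¬B ∨ (C ∧ ¬B))) ∨ (C ∧ (C ∨ A ∨ B) ∧ ¬A)
≡ ((¬C ∨ B ∨ B) ∧ (¬B ∨ (C ∧ ¬B))) ∨ (C ∧ (C ∨ A ∨ B) ∧ ¬A)
≡ (¬C ∨ B ∨ B ∨ C) ∧ (¬C ∨ B ∨ B ∨ C ∨ A ∨ B) ∧ (¬C ∨ B ∨ B ∨ ¬A) ∧ (¬B ∨ C ∨ C) ∧ (¬B ∨ C ∨ C ∨ A ∨ B) ∧ (¬B ∨ C ∨ ¬A) ∧ (¬B ∨ ¬B ∨ C) ∧ (¬B ∨ ¬B ∨ C ∨ A ∨ B) ∧ (¬B ∨ ¬B ∨ ¬A)
≡ (¬C ∨ B ∨ ¬A) ∧ (¬B ∨ C) ∧ (¬B ∨ ¬A)

(¬C ∨ B ∨ ¬A) ∧ (¬B ∨ C) ∧ (¬B ∨ ¬A)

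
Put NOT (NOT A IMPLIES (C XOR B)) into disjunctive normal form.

NOT (NOT A IMPLIES (C XOR B))
≡ NOT (NOT NOT A OR (C XOR B))   (eliminate IMPLIES)
≡ NOT (NOT NOT A OR (C AND NOT B) OR (NOT C AND B))   (expand XOR)
≡ NOT NOT NOT A AND NOT (C AND NOT B) AND NOT (NOT C AND B)   (De Morgan)
≡ NOT A AND NOT (C AND NOT B) AND NOT (NOT C AND B)   (double negation)
≡ NOT A AND (NOT C OR NOT NOT B) AND NOT (NOT C AND B)   (De Morgan)
≡ NOT A AND (NOT C OR B) AND NOT (NOT C AND B)   (double negation)
≡ NOT A AND (NOT C OR B) AND (NOT NOT C OR NOT B)   (De Morgan)
≡ NOT A AND (NOT C OR B) AND (C OR NOT B)   (double negation)
≡ (NOT A AND NOT C AND C) OR (NOT A AND NOT C AND NOT B) OR (NOT A AND B AND C) OR (NOT A AND B AND NOT B)   (distribute AND over OR)
≡ (NOT A AND NOT C AND NOT B) OR (NOT A AND B AND C)   (simplify)

(NOT A AND NOT C AND NOT B) OR (NOT A AND B AND C)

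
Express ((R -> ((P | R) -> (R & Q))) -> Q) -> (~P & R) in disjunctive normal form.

(~R & ~Q) | (~P & R)

((R -> ((P | R) -> (R & Q))) -> Q) -> (~P & R)
⇔ ~((R -> ((P | R) -> (R & Q))) -> Q) | (~P & R)
⇔ ~(~(R -> ((P | R) -> (R & Q))) | Q) | (~P & R)
⇔ ~(~(~R | ((P | R) -> (R & Q))) | Q) | (~P & R)
⇔ ~(~(~R | ~(P | R) | (R & Q)) | Q) | (~P & R)
⇔ (~~(~R | ~(P | R) | (R & Q)) & ~Q) | (~P & R)
⇔ ((~R | ~(P | R) | (R & Q)) & ~Q) | (~P & R)
⇔ ((~R | (~P & ~R) | (R & Q)) & ~Q) | (~P & R)
⇔ (~R & ~Q) | (~P & ~R & ~Q) | (R & Q & ~Q) | (~P & R)
⇔ (~R & ~Q) | (~P & R)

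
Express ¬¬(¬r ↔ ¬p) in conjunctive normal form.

(r ∨ ¬p) ∧ (p ∨ ¬r)

¬¬(¬r ↔ ¬p)
⇔ ¬¬((¬r → ¬p) ∧ (¬p → ¬r))   [eliminate ↔]
⇔ ¬¬((¬¬r ∨ ¬p) ∧ (¬p → ¬r))   [eliminate →]
⇔ ¬¬((¬¬r ∨ ¬p) ∧ (¬¬p ∨ ¬r))   [eliminate →]
⇔ (¬¬r ∨ ¬p) ∧ (¬¬p ∨ ¬r)   [double negation]
⇔ (r ∨ ¬p) ∧ (¬¬p ∨ ¬r)   [double negation]
⇔ (r ∨ ¬p) ∧ (p ∨ ¬r)   [double negation]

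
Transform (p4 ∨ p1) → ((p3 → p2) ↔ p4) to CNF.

(¬p4 ∨ ¬p3 ∨ p2) ∧ (¬p1 ∨ p3 ∨ p4) ∧ (¬p1 ∨ ¬p2 ∨ p4)

(p4 ∨ p1) → ((p3 → p2) ↔ p4)
≡ ¬(p4 ∨ p1) ∨ ((p3 → p2) ↔ p4)   [eliminate →]
≡ ¬(p4 ∨ p1) ∨ (((p3 → p2) → p4) ∧ (p4 → (p3 → p2)))   [eliminate ↔]
≡ ¬(p4 ∨ p1) ∨ ((¬(p3 → p2) ∨ p4) ∧ (p4 → (p3 → p2)))   [eliminate →]
≡ ¬(p4 ∨ p1) ∨ ((¬(¬p3 ∨ p2) ∨ p4) ∧ (p4 → (p3 → p2)))   [eliminate →]
≡ ¬(p4 ∨ p1) ∨ ((¬(¬p3 ∨ p2) ∨ p4) ∧ (¬p4 ∨ (p3 → p2)))   [eliminate →]
≡ ¬(p4 ∨ p1) ∨ ((¬(¬p3 ∨ p2) ∨ p4) ∧ (¬p4 ∨ ¬p3 ∨ p2))   [eliminate →]
≡ (¬p4 ∧ ¬p1) ∨ ((¬(¬p3 ∨ p2) ∨ p4) ∧ (¬p4 ∨ ¬p3 ∨ p2))   [De Morgan]
≡ (¬p4 ∧ ¬p1) ∨ (((¬¬p3 ∧ ¬p2) ∨ p4) ∧ (¬p4 ∨ ¬p3 ∨ p2))   [De Morgan]
≡ (¬p4 ∧ ¬p1) ∨ (((p3 ∧ ¬p2) ∨ p4) ∧ (¬p4 ∨ ¬p3 ∨ p2))   [double negation]
≡ (¬p4 ∨ p3 ∨ p4) ∧ (¬p4 ∨ ¬p2 ∨ p4) ∧ (¬p4 ∨ ¬p4 ∨ ¬p3 ∨ p2) ∧ (¬p1 ∨ p3 ∨ p4) ∧ (¬p1 ∨ ¬p2 ∨ p4) ∧ (¬p1 ∨ ¬p4 ∨ ¬p3 ∨ p2)   [distribute ∨ over ∧]
≡ (¬p4 ∨ ¬p3 ∨ p2) ∧ (¬p1 ∨ p3 ∨ p4) ∧ (¬p1 ∨ ¬p2 ∨ p4)   [simplify]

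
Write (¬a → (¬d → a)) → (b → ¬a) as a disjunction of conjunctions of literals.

(¬a → (¬d → a)) → (b → ¬a)
≡ ¬(¬a → (¬d → a)) ∨ (b → ¬a)   [eliminate →]
≡ ¬(¬¬a ∨ (¬d → a)) ∨ (b → ¬a)   [eliminate →]
≡ ¬(¬¬a ∨ ¬¬d ∨ a) ∨ (b → ¬a)   [eliminate →]
≡ ¬(¬¬a ∨ ¬¬d ∨ a) ∨ ¬b ∨ ¬a   [eliminate →]
≡ ¬¬¬a ∧ ¬¬¬d ∧ ¬a ∨ ¬b ∨ ¬a   [De Morgan]
≡ ¬a ∧ ¬¬¬d ∧ ¬a ∨ ¬b ∨ ¬a   [double negation]
≡ ¬a ∧ ¬d ∧ ¬a ∨ ¬b ∨ ¬a   [double negation]
≡ ¬b ∨ ¬a   [simplify]

¬b ∨ ¬a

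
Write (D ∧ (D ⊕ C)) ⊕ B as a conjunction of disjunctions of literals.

(D ∨ B) ∧ (¬D ∨ ¬C ∨ B) ∧ (¬D ∨ C ∨ ¬B)

(D ∧ (D ⊕ C)) ⊕ B
≡ ((D ∧ (D ⊕ C)) ∨ B) ∧ ¬(D ∧ (D ⊕ C) ∧ B)   — expand ⊕
≡ ((D ∧ (D ∨ C) ∧ ¬(D ∧ C)) ∨ B) ∧ ¬(D ∧ (D ⊕ C) ∧ B)   — expand ⊕
≡ ((D ∧ (D ∨ C) ∧ ¬(D ∧ C)) ∨ B) ∧ ¬(D ∧ (D ∨ C) ∧ ¬(D ∧ C) ∧ B)   — expand ⊕
≡ ((D ∧ (D ∨ C) ∧ (¬D ∨ ¬C)) ∨ B) ∧ ¬(D ∧ (D ∨ C) ∧ ¬(D ∧ C) ∧ B)   — De Morgan
≡ ((D ∧ (D ∨ C) ∧ (¬D ∨ ¬C)) ∨ B) ∧ (¬D ∨ ¬(D ∨ C) ∨ ¬¬(D ∧ C) ∨ ¬B)   — De Morgan
≡ ((D ∧ (D ∨ C) ∧ (¬D ∨ ¬C)) ∨ B) ∧ (¬D ∨ (¬D ∧ ¬C) ∨ ¬¬(D ∧ C) ∨ ¬B)   — De Morgan
≡ ((D ∧ (D ∨ C) ∧ (¬D ∨ ¬C)) ∨ B) ∧ (¬D ∨ (¬D ∧ ¬C) ∨ (D ∧ C) ∨ ¬B)   — double negation
≡ (D ∨ B) ∧ (D ∨ C ∨ B) ∧ (¬D ∨ ¬C ∨ B) ∧ (¬D ∨ ¬D ∨ D ∨ ¬B) ∧ (¬D ∨ ¬D ∨ C ∨ ¬B) ∧ (¬D ∨ ¬C ∨ D ∨ ¬B) ∧ (¬D ∨ ¬C ∨ C ∨ ¬B)   — distribute ∨ over ∧
≡ (D ∨ B) ∧ (¬D ∨ ¬C ∨ B) ∧ (¬D ∨ C ∨ ¬B)   — simplify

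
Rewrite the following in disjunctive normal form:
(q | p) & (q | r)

(q | p) & (q | r)
⇔ (q & q) | (q & r) | (p & q) | (p & r)   (distribute & over |)
⇔ q | (p & r)   (simplify)

q | (p & r)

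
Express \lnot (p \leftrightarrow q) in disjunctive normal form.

p \land \lnot q \lor q \land \lnot p

\lnot (p \leftrightarrow q)
≡ \lnot ((p \to q) \land (q \to p))   [eliminate \leftrightarrow]
≡ \lnot ((\lnot p \lor q) \land (q \to p))   [eliminate \to]
≡ \lnot ((\lnot p \lor q) \land (\lnot q \lor p))   [eliminate \to]
≡ \lnot (\lnot p \lor q) \lor \lnot (\lnot q \lor p)   [De Morgan]
≡ \lnot \lnot p \land \lnot q \lor \lnot (\lnot q \lor p)   [De Morgan]
≡ p \land \lnot q \lor \lnot (\lnot q \lor p)   [double negation]
≡ p \land \lnot q \lor \lnot \lnot q \land \lnot p   [De Morgan]
≡ p \land \lnot q \lor q \land \lnot p   [double negation]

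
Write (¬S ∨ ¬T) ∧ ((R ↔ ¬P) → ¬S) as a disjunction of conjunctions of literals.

(¬S ∨ ¬T) ∧ ((R ↔ ¬P) → ¬S)
= (¬S ∨ ¬T) ∧ (¬(R ↔ ¬P) ∨ ¬S)   [eliminate →]
= (¬S ∨ ¬T) ∧ (¬((R → ¬P) ∧ (¬P → R)) ∨ ¬S)   [eliminate ↔]
= (¬S ∨ ¬T) ∧ (¬((¬R ∨ ¬P) ∧ (¬P → R)) ∨ ¬S)   [eliminate →]
= (¬S ∨ ¬T) ∧ (¬((¬R ∨ ¬P) ∧ (¬¬P ∨ R)) ∨ ¬S)   [eliminate →]
= (¬S ∨ ¬T) ∧ (¬(¬R ∨ ¬P) ∨ ¬(¬¬P ∨ R) ∨ ¬S)   [De Morgan]
= (¬S ∨ ¬T) ∧ ((¬¬R ∧ ¬¬P) ∨ ¬(¬¬P ∨ R) ∨ ¬S)   [De Morgan]
= (¬S ∨ ¬T) ∧ ((R ∧ ¬¬P) ∨ ¬(¬¬P ∨ R) ∨ ¬S)   [double negation]
= (¬S ∨ ¬T) ∧ ((R ∧ P) ∨ ¬(¬¬P ∨ R) ∨ ¬S)   [double negation]
= (¬S ∨ ¬T) ∧ ((R ∧ P) ∨ (¬¬¬P ∧ ¬R) ∨ ¬S)   [De Morgan]
= (¬S ∨ ¬T) ∧ ((R ∧ P) ∨ (¬P ∧ ¬R) ∨ ¬S)   [double negation]
= (¬S ∧ R ∧ P) ∨ (¬S ∧ ¬P ∧ ¬R) ∨ (¬S ∧ ¬S) ∨ (¬T ∧ R ∧ P) ∨ (¬T ∧ ¬P ∧ ¬R) ∨ (¬T ∧ ¬S)   [distribute ∧ over ∨]
= ¬S ∨ (¬T ∧ R ∧ P) ∨ (¬T ∧ ¬P ∧ ¬R)   [simplify]

¬S ∨ (¬T ∧ R ∧ P) ∨ (¬T ∧ ¬P ∧ ¬R)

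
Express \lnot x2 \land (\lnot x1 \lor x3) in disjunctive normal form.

\lnot x2 \land (\lnot x1 \lor x3)
≡ (\lnot x2 \land \lnot x1) \lor (\lnot x2 \land x3)   [distribute \land over \lor]

(\lnot x2 \land \lnot x1) \lor (\lnot x2 \land x3)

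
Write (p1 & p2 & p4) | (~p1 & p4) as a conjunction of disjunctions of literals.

(p1 & p2 & p4) | (~p1 & p4)
≡ (p1 | ~p1) & (p1 | p4) & (p2 | ~p1) & (p2 | p4) & (p4 | ~p1) & (p4 | p4)   [distribute | over &]
≡ (p2 | ~p1) & p4   [simplify]

(p2 | ~p1) & p4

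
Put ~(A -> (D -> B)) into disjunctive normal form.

~(A -> (D -> B))
≡ ~(~A | (D -> B))
≡ ~(~A | ~D | B)
≡ ~~A & ~~D & ~B
≡ A & ~~D & ~B
≡ A & D & ~B

A & D & ~B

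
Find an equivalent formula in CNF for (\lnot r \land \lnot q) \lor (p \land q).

(\lnot r \land \lnot q) \lor (p \land q)
≡ (\lnot r \lor p) \land (\lnot r \lor q) \land (\lnot q \lor p) \land (\lnot q \lor q)   (distribute \lor over \land)
≡ (\lnot r \lor p) \land (\lnot r \lor q) \land (\lnot q \lor p)   (simplify)

(\lnot r \lor p) \land (\lnot r \lor q) \land (\lnot q \lor p)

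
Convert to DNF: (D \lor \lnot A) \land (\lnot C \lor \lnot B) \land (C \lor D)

(D \lor \lnot A) \land (\lnot C \lor \lnot B) \land (C \lor D)
≡ (D \land \lnot C \land C) \lor (D \land \lnot C \land D) \lor (D \land \lnot B \land C) \lor (D \land \lnot B \land D) \lor (\lnot A \land \lnot C \land C) \lor (\lnot A \land \lnot C \land D) \lor (\lnot A \land \lnot B \land C) \lor (\lnot A \land \lnot B \land D)   (distribute \land over \lor)
≡ (D \land \lnot C) \lor (D \land \lnot B) \lor (\lnot A \land \lnot B \land C)   (simplify)

(D \land \lnot C) \lor (D \land \lnot B) \lor (\lnot A \land \lnot B \land C)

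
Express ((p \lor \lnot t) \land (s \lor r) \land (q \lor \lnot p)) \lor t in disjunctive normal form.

((p \lor \lnot t) \land (s \lor r) \land (q \lor \lnot p)) \lor t
≡ (p \land s \land q) \lor (p \land s \land \lnot p) \lor (p \land r \land q) \lor (p \land r \land \lnot p) \lor (\lnot t \land s \land q) \lor (\lnot t \land s \land \lnot p) \lor (\lnot t \land r \land q) \lor (\lnot t \land r \land \lnot p) \lor t   [distribute \land over \lor]
≡ (p \land s \land q) \lor (p \land r \land q) \lor (\lnot t \land s \land q) \lor (\lnot t \land s \land \lnot p) \lor (\lnot t \land r \land q) \lor (\lnot t \land r \land \lnot p) \lor t   [simplify]

(p \land s \land q) \lor (p \land r \land q) \lor (\lnot t \land s \land q) \lor (\lnot t \land s \land \lnot p) \lor (\lnot t \land r \land q) \lor (\lnot t \land r \land \lnot p) \lor t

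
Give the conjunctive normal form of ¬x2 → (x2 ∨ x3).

¬x2 → (x2 ∨ x3)
≡ ¬¬x2 ∨ x2 ∨ x3   — eliminate →
≡ x2 ∨ x2 ∨ x3   — double negation
≡ x2 ∨ x3   — simplify

x2 ∨ x3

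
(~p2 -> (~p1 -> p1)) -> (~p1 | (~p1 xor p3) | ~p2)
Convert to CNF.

(~p2 -> (~p1 -> p1)) -> (~p1 | (~p1 xor p3) | ~p2)
≡ ~(~p2 -> (~p1 -> p1)) | ~p1 | (~p1 xor p3) | ~p2
≡ ~(~~p2 | (~p1 -> p1)) | ~p1 | (~p1 xor p3) | ~p2
≡ ~(~~p2 | ~~p1 | p1) | ~p1 | (~p1 xor p3) | ~p2
≡ ~(~~p2 | ~~p1 | p1) | ~p1 | ((~p1 | p3) & ~(~p1 & p3)) | ~p2
≡ (~~~p2 & ~~~p1 & ~p1) | ~p1 | ((~p1 | p3) & ~(~p1 & p3)) | ~p2
≡ (~p2 & ~~~p1 & ~p1) | ~p1 | ((~p1 | p3) & ~(~p1 & p3)) | ~p2
≡ (~p2 & ~p1 & ~p1) | ~p1 | ((~p1 | p3) & ~(~p1 & p3)) | ~p2
≡ (~p2 & ~p1 & ~p1) | ~p1 | ((~p1 | p3) & (~~p1 | ~p3)) | ~p2
≡ (~p2 & ~p1 & ~p1) | ~p1 | ((~p1 | p3) & (p1 | ~p3)) | ~p2
≡ (~p2 | ~p1 | ~p1 | p3 | ~p2) & (~p2 | ~p1 | p1 | ~p3 | ~p2) & (~p1 | ~p1 | ~p1 | p3 | ~p2) & (~p1 | ~p1 | p1 | ~p3 | ~p2) & (~p1 | ~p1 | ~p1 | p3 | ~p2) & (~p1 | ~p1 | p1 | ~p3 | ~p2)
≡ ~p2 | ~p1 | p3

~p2 | ~p1 | p3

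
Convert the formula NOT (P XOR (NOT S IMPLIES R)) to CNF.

NOT (P XOR (NOT S IMPLIES R))
≡ NOT ((P OR (NOT S IMPLIES R)) AND NOT (P AND (NOT S IMPLIES R)))   — expand XOR
≡ NOT ((P OR NOT NOT S OR R) AND NOT (P AND (NOT S IMPLIES R)))   — eliminate IMPLIES
≡ NOT ((P OR NOT NOT S OR R) AND NOT (P AND (NOT NOT S OR R)))   — eliminate IMPLIES
≡ NOT (P OR NOT NOT S OR R) OR NOT NOT (P AND (NOT NOT S OR R))   — De Morgan
≡ (NOT P AND NOT NOT NOT S AND NOT R) OR NOT NOT (P AND (NOT NOT S OR R))   — De Morgan
≡ (NOT P AND NOT S AND NOT R) OR NOT NOT (P AND (NOT NOT S OR R))   — double negation
≡ (NOT P AND NOT S AND NOT R) OR (P AND (NOT NOT S OR R))   — double negation
≡ (NOT P AND NOT S AND NOT R) OR (P AND (S OR R))   — double negation
≡ (NOT P OR P) AND (NOT P OR S OR R) AND (NOT S OR P) AND (NOT S OR S OR R) AND (NOT R OR P) AND (NOT R OR S OR R)   — distribute OR over AND
≡ (NOT P OR S OR R) AND (NOT S OR P) AND (NOT R OR P)   — simplify

(NOT P OR S OR R) AND (NOT S OR P) AND (NOT R OR P)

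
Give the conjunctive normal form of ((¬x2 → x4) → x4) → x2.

(x2 ∨ x4) ∧ (¬x4 ∨ x2)

((¬x2 → x4) → x4) → x2
≡ ¬((¬x2 → x4) → x4) ∨ x2   [eliminate →]
≡ ¬(¬(¬x2 → x4) ∨ x4) ∨ x2   [eliminate →]
≡ ¬(¬(¬¬x2 ∨ x4) ∨ x4) ∨ x2   [eliminate →]
≡ (¬¬(¬¬x2 ∨ x4) ∧ ¬x4) ∨ x2   [De Morgan]
≡ ((¬¬x2 ∨ x4) ∧ ¬x4) ∨ x2   [double negation]
≡ ((x2 ∨ x4) ∧ ¬x4) ∨ x2   [double negation]
≡ (x2 ∨ x4 ∨ x2) ∧ (¬x4 ∨ x2)   [distribute ∨ over ∧]
≡ (x2 ∨ x4) ∧ (¬x4 ∨ x2)   [simplify]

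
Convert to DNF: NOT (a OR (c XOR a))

NOT (a OR (c XOR a))
≡ NOT (a OR (c AND NOT a) OR (NOT c AND a))   (expand XOR)
≡ NOT a AND NOT (c AND NOT a) AND NOT (NOT c AND a)   (De Morgan)
≡ NOT a AND (NOT c OR NOT NOT a) AND NOT (NOT c AND a)   (De Morgan)
≡ NOT a AND (NOT c OR a) AND NOT (NOT c AND a)   (double negation)
≡ NOT a AND (NOT c OR a) AND (NOT NOT c OR NOT a)   (De Morgan)
≡ NOT a AND (NOT c OR a) AND (c OR NOT a)   (double negation)
≡ (NOT a AND NOT c AND c) OR (NOT a AND NOT c AND NOT a) OR (NOT a AND a AND c) OR (NOT a AND a AND NOT a)   (distribute AND over OR)
≡ NOT a AND NOT c   (simplify)

NOT a AND NOT c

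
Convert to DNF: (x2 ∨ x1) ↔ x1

(x2 ∨ x1) ↔ x1
= ((x2 ∨ x1) → x1) ∧ (x1 → (x2 ∨ x1))
= (¬(x2 ∨ x1) ∨ x1) ∧ (x1 → (x2 ∨ x1))
= (¬(x2 ∨ x1) ∨ x1) ∧ (¬x1 ∨ x2 ∨ x1)
= ((¬x2 ∧ ¬x1) ∨ x1) ∧ (¬x1 ∨ x2 ∨ x1)
= (¬x2 ∧ ¬x1 ∧ ¬x1) ∨ (¬x2 ∧ ¬x1 ∧ x2) ∨ (¬x2 ∧ ¬x1 ∧ x1) ∨ (x1 ∧ ¬x1) ∨ (x1 ∧ x2) ∨ (x1 ∧ x1)
= (¬x2 ∧ ¬x1) ∨ x1

(¬x2 ∧ ¬x1) ∨ x1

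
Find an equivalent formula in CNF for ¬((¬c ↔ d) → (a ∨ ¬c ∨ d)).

¬((¬c ↔ d) → (a ∨ ¬c ∨ d))
= ¬(¬(¬c ↔ d) ∨ a ∨ ¬c ∨ d)
= ¬(¬((¬c → d) ∧ (d → ¬c)) ∨ a ∨ ¬c ∨ d)
= ¬(¬((¬¬c ∨ d) ∧ (d → ¬c)) ∨ a ∨ ¬c ∨ d)
= ¬(¬((¬¬c ∨ d) ∧ (¬d ∨ ¬c)) ∨ a ∨ ¬c ∨ d)
= ¬¬((¬¬c ∨ d) ∧ (¬d ∨ ¬c)) ∧ ¬a ∧ ¬¬c ∧ ¬d
= (¬¬c ∨ d) ∧ (¬d ∨ ¬c) ∧ ¬a ∧ ¬¬c ∧ ¬d
= (c ∨ d) ∧ (¬d ∨ ¬c) ∧ ¬a ∧ ¬¬c ∧ ¬d
= (c ∨ d) ∧ (¬d ∨ ¬c) ∧ ¬a ∧ c ∧ ¬d
= ¬a ∧ c ∧ ¬d

¬a ∧ c ∧ ¬d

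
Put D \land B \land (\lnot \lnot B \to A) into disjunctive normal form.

D \land B \land A

D \land B \land (\lnot \lnot B \to A)
≡ D \land B \land (\lnot \lnot \lnot B \lor A)   [eliminate \to]
≡ D \land B \land (\lnot B \lor A)   [double negation]
≡ (D \land B \land \lnot B) \lor (D \land B \land A)   [distribute \land over \lor]
≡ D \land B \land A   [simplify]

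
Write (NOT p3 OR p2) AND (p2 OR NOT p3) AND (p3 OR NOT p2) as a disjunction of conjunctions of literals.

(NOT p3 OR p2) AND (p2 OR NOT p3) AND (p3 OR NOT p2)
⇔ (NOT p3 AND p2 AND p3) OR (NOT p3 AND p2 AND NOT p2) OR (NOT p3 AND NOT p3 AND p3) OR (NOT p3 AND NOT p3 AND NOT p2) OR (p2 AND p2 AND p3) OR (p2 AND p2 AND NOT p2) OR (p2 AND NOT p3 AND p3) OR (p2 AND NOT p3 AND NOT p2)   — distribute AND over OR
⇔ (NOT p3 AND NOT p2) OR (p2 AND p3)   — simplify

(NOT p3 AND NOT p2) OR (p2 AND p3)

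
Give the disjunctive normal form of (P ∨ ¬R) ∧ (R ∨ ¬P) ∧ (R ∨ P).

(P ∨ ¬R) ∧ (R ∨ ¬P) ∧ (R ∨ P)
⇔ (P ∧ R ∧ R) ∨ (P ∧ R ∧ P) ∨ (P ∧ ¬P ∧ R) ∨ (P ∧ ¬P ∧ P) ∨ (¬R ∧ R ∧ R) ∨ (¬R ∧ R ∧ P) ∨ (¬R ∧ ¬P ∧ R) ∨ (¬R ∧ ¬P ∧ P)   (distribute ∧ over ∨)
⇔ P ∧ R   (simplify)

P ∧ R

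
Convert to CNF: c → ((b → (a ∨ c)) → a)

¬c ∨ a

c → ((b → (a ∨ c)) → a)
≡ ¬c ∨ ((b → (a ∨ c)) → a)   [eliminate →]
≡ ¬c ∨ ¬(b → (a ∨ c)) ∨ a   [eliminate →]
≡ ¬c ∨ ¬(¬b ∨ a ∨ c) ∨ a   [eliminate →]
≡ ¬c ∨ (¬¬b ∧ ¬a ∧ ¬c) ∨ a   [De Morgan]
≡ ¬c ∨ (b ∧ ¬a ∧ ¬c) ∨ a   [double negation]
≡ (¬c ∨ b ∨ a) ∧ (¬c ∨ ¬a ∨ a) ∧ (¬c ∨ ¬c ∨ a)   [distribute ∨ over ∧]
≡ ¬c ∨ a   [simplify]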